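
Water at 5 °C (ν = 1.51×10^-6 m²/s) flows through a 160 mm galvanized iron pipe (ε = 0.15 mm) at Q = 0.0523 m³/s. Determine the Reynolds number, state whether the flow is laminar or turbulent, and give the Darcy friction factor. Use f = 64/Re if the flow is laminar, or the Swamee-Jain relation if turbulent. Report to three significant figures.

V = 4Q/(πD²) = 2.601 m/s
Re = VD/ν = 2.601·0.160/1.51×10^-6 = 2.76×10^5
Re > 4000 → turbulent; ε/D = 9.37×10^-4
Swamee-Jain: f = 0.02057

Re ≈ 2.76×10^5; turbulent; f ≈ 0.0206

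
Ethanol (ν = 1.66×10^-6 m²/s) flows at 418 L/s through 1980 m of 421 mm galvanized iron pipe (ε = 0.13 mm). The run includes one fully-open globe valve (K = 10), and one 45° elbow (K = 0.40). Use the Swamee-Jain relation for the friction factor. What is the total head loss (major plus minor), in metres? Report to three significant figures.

V = 4Q/(πD²) = 3.003 m/s; V²/2g = 0.4596 m
Re = 7.62×10^5, ε/D = 3.09×10^-4 → f = 0.01604 (Swamee-Jain)
Major: h_f = f(L/D)·V²/2g = 0.01604·4703·0.4596 = 34.66 m
Minor: ΣK = 10.4; h_m = ΣK·V²/2g = 4.779 m
Total H_L = 34.66 + 4.779 = 39.44 m

H_L ≈ 39.4 m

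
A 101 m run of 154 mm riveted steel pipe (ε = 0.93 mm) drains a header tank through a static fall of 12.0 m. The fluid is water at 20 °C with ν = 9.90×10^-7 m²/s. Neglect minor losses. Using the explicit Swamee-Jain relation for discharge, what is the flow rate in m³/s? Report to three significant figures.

Q ≈ 0.0621 m³/s

Swamee-Jain (Type II): Q = -0.965·√(gD⁵h_f/L)·ln[ε/(3.7D) + √(3.17ν²L/(gD³h_f))]
√(gD⁵h_f/L) = √(9.81·0.154⁵·12.0/101) = 0.01005
ε/(3.7D) = 0.00163; √(3.17ν²L/(gD³h_f)) = 2.70×10^-5
Q = -0.965·0.01005·ln(0.001659) = 0.06207 m³/s
Check: V = 3.33 m/s, Re = 5.18×10^5, f = 0.03243, h_f = 12.0 m ≈ 12.0 m ✓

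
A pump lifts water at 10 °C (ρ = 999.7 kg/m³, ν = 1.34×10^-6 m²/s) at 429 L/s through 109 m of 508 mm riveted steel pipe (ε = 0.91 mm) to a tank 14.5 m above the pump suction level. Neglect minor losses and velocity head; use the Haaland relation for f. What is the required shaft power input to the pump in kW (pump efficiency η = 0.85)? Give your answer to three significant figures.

V = 4Q/(πD²) = 2.117 m/s; Re = 8.02×10^5; ε/D = 0.00179; f = 0.02301
h_f = f(L/D)V²/2g = 1.128 m
Total head H = z + h_f = 14.5 + 1.128 = 15.63 m
P_hyd = ρgQH = 999.7·9.81·0.429·15.63 = 65.75 kW
P_shaft = P_hyd/η = 65.75/0.85 = 77.35 kW

P_shaft ≈ 77.4 kW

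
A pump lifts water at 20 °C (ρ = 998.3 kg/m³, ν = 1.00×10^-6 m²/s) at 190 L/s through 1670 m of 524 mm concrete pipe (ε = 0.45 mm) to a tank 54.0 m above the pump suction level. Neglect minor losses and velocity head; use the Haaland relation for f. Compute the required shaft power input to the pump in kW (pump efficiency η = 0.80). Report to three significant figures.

V = 4Q/(πD²) = 0.8811 m/s; Re = 4.62×10^5; ε/D = 8.59×10^-4; f = 0.01959
h_f = f(L/D)V²/2g = 2.470 m
Total head H = z + h_f = 54.0 + 2.470 = 56.47 m
P_hyd = ρgQH = 998.3·9.81·0.190·56.47 = 105.1 kW
P_shaft = P_hyd/η = 105.1/0.80 = 131.3 kW

P_shaft ≈ 131 kW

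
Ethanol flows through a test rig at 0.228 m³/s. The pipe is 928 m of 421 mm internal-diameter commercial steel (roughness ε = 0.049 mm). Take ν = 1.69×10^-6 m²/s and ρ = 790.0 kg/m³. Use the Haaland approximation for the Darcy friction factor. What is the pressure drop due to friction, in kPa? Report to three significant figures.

V = 4Q/(πD²) = 4·0.228/(π·0.421²) = 1.638 m/s
Re = VD/ν = 1.638·0.421/1.69×10^-6 = 4.08×10^5 → turbulent
ε/D = 0.049/421 = 1.16×10^-4
Haaland: f = 0.01478
h_f = f(L/D)V²/(2g) = 0.01478·(928/0.421)·1.638²/(2·9.81) = 4.456 m
Δp = ρg·h_f = 790.0·9.81·4.456 = 34.53 kPa

Δp ≈ 34.5 kPa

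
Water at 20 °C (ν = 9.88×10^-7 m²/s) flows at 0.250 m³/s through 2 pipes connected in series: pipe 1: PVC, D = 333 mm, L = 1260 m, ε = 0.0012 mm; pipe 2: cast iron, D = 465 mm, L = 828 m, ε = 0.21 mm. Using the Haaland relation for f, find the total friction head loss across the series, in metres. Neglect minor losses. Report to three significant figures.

Pipe 1: V = 2.871 m/s, Re = 9.67×10^5, ε/D = 3.60×10^-6, f = 0.01171, h_1 = f(L/D)V²/2g = 18.61 m
Pipe 2: V = 1.472 m/s, Re = 6.93×10^5, ε/D = 4.52×10^-4, f = 0.01703, h_2 = f(L/D)V²/2g = 3.349 m
Series → Q common, losses add: H = Σh = 21.96 m

H ≈ 22.0 m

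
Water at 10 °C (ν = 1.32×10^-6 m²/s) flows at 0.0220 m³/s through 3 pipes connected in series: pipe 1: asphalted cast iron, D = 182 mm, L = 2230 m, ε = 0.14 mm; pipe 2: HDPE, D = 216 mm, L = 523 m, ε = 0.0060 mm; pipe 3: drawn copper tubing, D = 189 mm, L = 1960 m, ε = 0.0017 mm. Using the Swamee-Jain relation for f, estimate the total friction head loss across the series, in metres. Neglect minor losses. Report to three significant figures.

Pipe 1: V = 0.8456 m/s, Re = 1.17×10^5, ε/D = 7.69×10^-4, f = 0.02117, h_1 = f(L/D)V²/2g = 9.454 m
Pipe 2: V = 0.6004 m/s, Re = 9.82×10^4, ε/D = 2.78×10^-5, f = 0.01810, h_2 = f(L/D)V²/2g = 0.8050 m
Pipe 3: V = 0.7842 m/s, Re = 1.12×10^5, ε/D = 8.99×10^-6, f = 0.01750, h_3 = f(L/D)V²/2g = 5.687 m
Series → Q common, losses add: H = Σh = 15.95 m

H ≈ 15.9 m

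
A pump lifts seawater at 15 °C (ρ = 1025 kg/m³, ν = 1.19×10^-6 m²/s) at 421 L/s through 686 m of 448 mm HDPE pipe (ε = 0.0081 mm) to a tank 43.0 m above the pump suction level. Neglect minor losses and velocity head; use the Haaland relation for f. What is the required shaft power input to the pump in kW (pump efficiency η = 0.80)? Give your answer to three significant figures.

V = 4Q/(πD²) = 2.671 m/s; Re = 1.01×10^6; ε/D = 1.81×10^-5; f = 0.01191
h_f = f(L/D)V²/2g = 6.633 m
Total head H = z + h_f = 43.0 + 6.633 = 49.63 m
P_hyd = ρgQH = 1025·9.81·0.421·49.63 = 210.1 kW
P_shaft = P_hyd/η = 210.1/0.80 = 262.6 kW

P_shaft ≈ 263 kW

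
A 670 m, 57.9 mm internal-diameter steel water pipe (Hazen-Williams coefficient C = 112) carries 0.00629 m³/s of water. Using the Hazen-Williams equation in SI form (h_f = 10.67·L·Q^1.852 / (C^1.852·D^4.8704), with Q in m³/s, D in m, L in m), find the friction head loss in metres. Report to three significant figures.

h_f ≈ 102 m

h_f = 10.67·670·0.00629^1.852 / (112^1.852·0.0579^4.8704) = 102.0 m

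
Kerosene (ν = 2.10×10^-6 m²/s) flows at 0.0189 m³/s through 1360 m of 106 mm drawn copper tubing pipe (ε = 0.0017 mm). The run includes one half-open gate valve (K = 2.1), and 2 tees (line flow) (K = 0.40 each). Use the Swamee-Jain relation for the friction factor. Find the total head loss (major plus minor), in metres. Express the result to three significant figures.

V = 4Q/(πD²) = 2.142 m/s; V²/2g = 0.2338 m
Re = 1.08×10^5, ε/D = 1.60×10^-5 → f = 0.01768 (Swamee-Jain)
Major: h_f = f(L/D)·V²/2g = 0.01768·12830·0.2338 = 53.03 m
Minor: ΣK = 2.90; h_m = ΣK·V²/2g = 0.6780 m
Total H_L = 53.03 + 0.6780 = 53.70 m

H_L ≈ 53.7 m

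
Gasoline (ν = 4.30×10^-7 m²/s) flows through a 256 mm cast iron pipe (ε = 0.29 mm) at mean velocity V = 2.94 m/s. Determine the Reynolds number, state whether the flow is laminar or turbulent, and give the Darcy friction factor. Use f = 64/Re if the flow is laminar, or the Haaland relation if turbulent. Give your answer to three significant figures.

Re = VD/ν = 2.940·0.256/4.30×10^-7 = 1.75×10^6
Re > 4000 → turbulent; ε/D = 0.00113
Haaland: f = 0.02043

Re ≈ 1.75×10^6; turbulent; f ≈ 0.0204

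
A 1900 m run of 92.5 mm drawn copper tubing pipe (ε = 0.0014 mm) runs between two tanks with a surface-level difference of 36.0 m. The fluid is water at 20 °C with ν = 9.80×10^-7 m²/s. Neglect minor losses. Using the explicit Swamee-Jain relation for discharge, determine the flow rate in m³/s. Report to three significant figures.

Swamee-Jain (Type II): Q = -0.965·√(gD⁵h_f/L)·ln[ε/(3.7D) + √(3.17ν²L/(gD³h_f))]
√(gD⁵h_f/L) = √(9.81·0.0925⁵·36.0/1900) = 0.001122
ε/(3.7D) = 4.09×10^-6; √(3.17ν²L/(gD³h_f)) = 1.44×10^-4
Q = -0.965·0.001122·ln(1.479×10^-4) = 0.009548 m³/s
Check: V = 1.42 m/s, Re = 1.34×10^5, f = 0.01693, h_f = 35.8 m ≈ 36.0 m ✓

Q ≈ 0.00955 m³/s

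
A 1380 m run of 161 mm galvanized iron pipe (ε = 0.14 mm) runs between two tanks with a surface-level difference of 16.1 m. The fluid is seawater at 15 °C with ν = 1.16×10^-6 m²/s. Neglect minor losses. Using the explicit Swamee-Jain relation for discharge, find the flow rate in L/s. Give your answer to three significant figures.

Swamee-Jain (Type II): Q = -0.965·√(gD⁵h_f/L)·ln[ε/(3.7D) + √(3.17ν²L/(gD³h_f))]
√(gD⁵h_f/L) = √(9.81·0.161⁵·16.1/1380) = 0.003519
ε/(3.7D) = 2.35×10^-4; √(3.17ν²L/(gD³h_f)) = 9.45×10^-5
Q = -0.965·0.003519·ln(3.295×10^-4) = 0.02722 m³/s
Check: V = 1.34 m/s, Re = 1.86×10^5, f = 0.02077, h_f = 16.2 m ≈ 16.1 m ✓

Q ≈ 27.2 L/s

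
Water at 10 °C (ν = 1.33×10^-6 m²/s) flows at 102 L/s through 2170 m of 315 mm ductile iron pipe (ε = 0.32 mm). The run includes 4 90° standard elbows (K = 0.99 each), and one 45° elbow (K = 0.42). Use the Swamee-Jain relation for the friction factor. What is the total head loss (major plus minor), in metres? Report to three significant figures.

H_L ≈ 12.9 m

V = 4Q/(πD²) = 1.309 m/s; V²/2g = 0.08731 m
Re = 3.10×10^5, ε/D = 0.00102 → f = 0.02078 (Swamee-Jain)
Major: h_f = f(L/D)·V²/2g = 0.02078·6889·0.08731 = 12.50 m
Minor: ΣK = 4.38; h_m = ΣK·V²/2g = 0.3824 m
Total H_L = 12.50 + 0.3824 = 12.88 m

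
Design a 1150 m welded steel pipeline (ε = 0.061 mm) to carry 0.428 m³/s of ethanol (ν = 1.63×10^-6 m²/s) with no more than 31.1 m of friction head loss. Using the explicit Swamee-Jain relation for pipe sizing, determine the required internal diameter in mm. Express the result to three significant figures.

D ≈ 386 mm

Swamee-Jain (Type III): D = 0.66·[ε^1.25·(LQ²/(gh_f))^4.75 + ν·Q^9.4·(L/(gh_f))^5.2]^0.04
LQ²/(gh_f) = 0.6905; L/(gh_f) = 3.769
Term 1 = ε^1.25·(…)^4.75 = 9.28×10^-7; Term 2 = ν·Q^9.4·(…)^5.2 = 5.55×10^-7
D = 0.66·(9.28×10^-7 + 5.55×10^-7)^0.04 = 0.3858 m = 386 mm
Check: V = 3.66 m/s, Re = 8.67×10^5, f = 0.01443, h_f = 29.4 m ≈ 31.1 m ✓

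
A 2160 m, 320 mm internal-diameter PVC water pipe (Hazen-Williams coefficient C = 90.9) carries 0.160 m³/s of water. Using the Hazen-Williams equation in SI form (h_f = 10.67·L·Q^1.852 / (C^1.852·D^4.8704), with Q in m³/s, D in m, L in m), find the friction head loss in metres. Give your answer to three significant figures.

h_f = 10.67·2160·0.160^1.852 / (90.9^1.852·0.320^4.8704) = 46.94 m

h_f ≈ 46.9 m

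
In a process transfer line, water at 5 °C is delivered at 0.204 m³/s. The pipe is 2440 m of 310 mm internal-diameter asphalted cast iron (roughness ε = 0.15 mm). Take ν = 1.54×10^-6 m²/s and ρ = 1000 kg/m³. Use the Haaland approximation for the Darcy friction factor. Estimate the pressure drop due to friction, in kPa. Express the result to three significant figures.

V = 4Q/(πD²) = 4·0.204/(π·0.310²) = 2.703 m/s
Re = VD/ν = 2.703·0.310/1.54×10^-6 = 5.44×10^5 → turbulent
ε/D = 0.15/310 = 4.84×10^-4
Haaland: f = 0.01741
h_f = f(L/D)V²/(2g) = 0.01741·(2440/0.310)·2.703²/(2·9.81) = 51.02 m
Δp = ρg·h_f = 1000·9.81·51.02 = 500.5 kPa

Δp ≈ 501 kPa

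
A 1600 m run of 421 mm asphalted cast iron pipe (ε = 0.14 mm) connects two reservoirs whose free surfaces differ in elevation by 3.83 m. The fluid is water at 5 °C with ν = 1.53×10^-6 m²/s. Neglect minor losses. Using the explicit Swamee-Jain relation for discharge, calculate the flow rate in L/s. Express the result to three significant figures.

Q ≈ 149 L/s

Swamee-Jain (Type II): Q = -0.965·√(gD⁵h_f/L)·ln[ε/(3.7D) + √(3.17ν²L/(gD³h_f))]
√(gD⁵h_f/L) = √(9.81·0.421⁵·3.83/1600) = 0.01762
ε/(3.7D) = 8.99×10^-5; √(3.17ν²L/(gD³h_f)) = 6.51×10^-5
Q = -0.965·0.01762·ln(1.550×10^-4) = 0.1492 m³/s
Check: V = 1.07 m/s, Re = 2.95×10^5, f = 0.01731, h_f = 3.85 m ≈ 3.83 m ✓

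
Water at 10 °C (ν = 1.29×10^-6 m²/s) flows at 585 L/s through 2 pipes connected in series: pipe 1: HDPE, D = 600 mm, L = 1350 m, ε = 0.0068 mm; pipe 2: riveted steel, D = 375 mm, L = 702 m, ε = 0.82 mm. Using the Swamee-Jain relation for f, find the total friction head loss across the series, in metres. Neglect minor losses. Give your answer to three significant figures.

H ≈ 70.5 m

Pipe 1: V = 2.069 m/s, Re = 9.62×10^5, ε/D = 1.13×10^-5, f = 0.01195, h_1 = f(L/D)V²/2g = 5.868 m
Pipe 2: V = 5.297 m/s, Re = 1.54×10^6, ε/D = 0.00219, f = 0.02415, h_2 = f(L/D)V²/2g = 64.66 m
Series → Q common, losses add: H = Σh = 70.52 m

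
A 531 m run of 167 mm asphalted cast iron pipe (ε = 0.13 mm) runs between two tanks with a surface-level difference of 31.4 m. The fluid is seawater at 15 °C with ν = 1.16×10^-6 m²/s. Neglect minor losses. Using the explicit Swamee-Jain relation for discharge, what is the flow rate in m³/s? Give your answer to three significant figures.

Swamee-Jain (Type II): Q = -0.965·√(gD⁵h_f/L)·ln[ε/(3.7D) + √(3.17ν²L/(gD³h_f))]
√(gD⁵h_f/L) = √(9.81·0.167⁵·31.4/531) = 0.008680
ε/(3.7D) = 2.10×10^-4; √(3.17ν²L/(gD³h_f)) = 3.97×10^-5
Q = -0.965·0.008680·ln(2.501×10^-4) = 0.06947 m³/s
Check: V = 3.17 m/s, Re = 4.57×10^5, f = 0.01939, h_f = 31.6 m ≈ 31.4 m ✓

Q ≈ 0.0695 m³/s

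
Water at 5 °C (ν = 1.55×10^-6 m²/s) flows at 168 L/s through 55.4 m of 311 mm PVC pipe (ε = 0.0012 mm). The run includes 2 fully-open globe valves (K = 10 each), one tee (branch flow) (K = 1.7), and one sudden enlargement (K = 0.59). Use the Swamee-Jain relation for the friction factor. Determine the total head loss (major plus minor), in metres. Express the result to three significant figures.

H_L ≈ 6.15 m

V = 4Q/(πD²) = 2.212 m/s; V²/2g = 0.2493 m
Re = 4.44×10^5, ε/D = 3.86×10^-6 → f = 0.01343 (Swamee-Jain)
Major: h_f = f(L/D)·V²/2g = 0.01343·178.1·0.2493 = 0.5965 m
Minor: ΣK = 22.3; h_m = ΣK·V²/2g = 5.557 m
Total H_L = 0.5965 + 5.557 = 6.153 m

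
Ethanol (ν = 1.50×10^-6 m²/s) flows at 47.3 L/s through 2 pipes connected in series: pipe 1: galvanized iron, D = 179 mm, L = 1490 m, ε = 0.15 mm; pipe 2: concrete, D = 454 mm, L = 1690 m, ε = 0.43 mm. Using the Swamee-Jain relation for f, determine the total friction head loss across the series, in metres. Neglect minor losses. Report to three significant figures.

H ≈ 30.9 m

Pipe 1: V = 1.880 m/s, Re = 2.24×10^5, ε/D = 8.38×10^-4, f = 0.02038, h_1 = f(L/D)V²/2g = 30.54 m
Pipe 2: V = 0.2922 m/s, Re = 8.84×10^4, ε/D = 9.47×10^-4, f = 0.02243, h_2 = f(L/D)V²/2g = 0.3633 m
Series → Q common, losses add: H = Σh = 30.90 m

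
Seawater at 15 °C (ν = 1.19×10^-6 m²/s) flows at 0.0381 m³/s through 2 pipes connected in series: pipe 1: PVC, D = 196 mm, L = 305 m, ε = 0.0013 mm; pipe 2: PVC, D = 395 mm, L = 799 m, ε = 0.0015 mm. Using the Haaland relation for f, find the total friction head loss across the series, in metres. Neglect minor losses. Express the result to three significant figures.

Pipe 1: V = 1.263 m/s, Re = 2.08×10^5, ε/D = 6.63×10^-6, f = 0.01542, h_1 = f(L/D)V²/2g = 1.950 m
Pipe 2: V = 0.3109 m/s, Re = 1.03×10^5, ε/D = 3.80×10^-6, f = 0.01772, h_2 = f(L/D)V²/2g = 0.1766 m
Series → Q common, losses add: H = Σh = 2.127 m

H ≈ 2.13 m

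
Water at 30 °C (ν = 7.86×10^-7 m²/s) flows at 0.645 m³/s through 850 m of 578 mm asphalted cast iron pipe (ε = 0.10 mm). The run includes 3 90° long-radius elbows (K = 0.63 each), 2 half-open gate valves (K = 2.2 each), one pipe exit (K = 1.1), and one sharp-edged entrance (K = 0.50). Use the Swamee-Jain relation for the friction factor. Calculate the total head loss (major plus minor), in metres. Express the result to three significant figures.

H_L ≈ 8.79 m

V = 4Q/(πD²) = 2.458 m/s; V²/2g = 0.3080 m
Re = 1.81×10^6, ε/D = 1.73×10^-4 → f = 0.01403 (Swamee-Jain)
Major: h_f = f(L/D)·V²/2g = 0.01403·1471·0.3080 = 6.356 m
Minor: ΣK = 7.89; h_m = ΣK·V²/2g = 2.430 m
Total H_L = 6.356 + 2.430 = 8.786 m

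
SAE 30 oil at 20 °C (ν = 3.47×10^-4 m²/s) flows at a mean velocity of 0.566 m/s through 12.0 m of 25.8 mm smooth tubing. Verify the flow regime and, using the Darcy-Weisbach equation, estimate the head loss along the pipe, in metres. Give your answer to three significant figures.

h_f ≈ 11.5 m

Re = VD/ν = 0.566·0.02580/3.47×10^-4 = 42.1 → laminar (Re < 2300)
f = 64/Re = 1.521
h_f = f(L/D)V²/(2g) = 1.521·(12.0/0.02580)·0.566²/(2·9.81) = 11.55 m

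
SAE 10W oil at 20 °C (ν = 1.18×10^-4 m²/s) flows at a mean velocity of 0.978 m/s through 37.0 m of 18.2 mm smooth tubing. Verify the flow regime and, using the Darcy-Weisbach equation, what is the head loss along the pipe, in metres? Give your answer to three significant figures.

h_f ≈ 42.0 m

Re = VD/ν = 0.978·0.01820/1.18×10^-4 = 151 → laminar (Re < 2300)
f = 64/Re = 0.4243
h_f = f(L/D)V²/(2g) = 0.4243·(37.0/0.01820)·0.978²/(2·9.81) = 42.05 m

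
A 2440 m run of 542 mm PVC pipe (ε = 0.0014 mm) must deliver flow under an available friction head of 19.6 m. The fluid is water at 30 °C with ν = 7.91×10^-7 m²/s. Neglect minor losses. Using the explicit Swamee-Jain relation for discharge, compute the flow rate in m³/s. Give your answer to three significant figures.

Swamee-Jain (Type II): Q = -0.965·√(gD⁵h_f/L)·ln[ε/(3.7D) + √(3.17ν²L/(gD³h_f))]
√(gD⁵h_f/L) = √(9.81·0.542⁵·19.6/2440) = 0.06071
ε/(3.7D) = 6.98×10^-7; √(3.17ν²L/(gD³h_f)) = 1.26×10^-5
Q = -0.965·0.06071·ln(1.327×10^-5) = 0.6579 m³/s
Check: V = 2.85 m/s, Re = 1.95×10^6, f = 0.01050, h_f = 19.6 m ≈ 19.6 m ✓

Q ≈ 0.658 m³/s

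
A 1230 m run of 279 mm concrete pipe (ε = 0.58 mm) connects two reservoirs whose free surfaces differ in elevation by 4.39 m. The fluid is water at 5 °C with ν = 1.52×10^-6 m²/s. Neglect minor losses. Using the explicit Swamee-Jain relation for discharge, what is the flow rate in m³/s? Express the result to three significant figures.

Q ≈ 0.0544 m³/s

Swamee-Jain (Type II): Q = -0.965·√(gD⁵h_f/L)·ln[ε/(3.7D) + √(3.17ν²L/(gD³h_f))]
√(gD⁵h_f/L) = √(9.81·0.279⁵·4.39/1230) = 0.007694
ε/(3.7D) = 5.62×10^-4; √(3.17ν²L/(gD³h_f)) = 9.81×10^-5
Q = -0.965·0.007694·ln(6.600×10^-4) = 0.05437 m³/s
Check: V = 0.889 m/s, Re = 1.63×10^5, f = 0.02490, h_f = 4.43 m ≈ 4.39 m ✓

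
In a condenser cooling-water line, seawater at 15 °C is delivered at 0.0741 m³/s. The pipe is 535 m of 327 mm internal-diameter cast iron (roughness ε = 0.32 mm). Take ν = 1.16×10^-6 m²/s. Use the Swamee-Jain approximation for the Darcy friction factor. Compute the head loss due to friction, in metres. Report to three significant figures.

V = 4Q/(πD²) = 4·0.0741/(π·0.327²) = 0.8823 m/s
Re = VD/ν = 0.8823·0.327/1.16×10^-6 = 2.49×10^5 → turbulent
ε/D = 0.32/327 = 9.79×10^-4
Swamee-Jain: f = 0.02085
h_f = f(L/D)V²/(2g) = 0.02085·(535/0.327)·0.8823²/(2·9.81) = 1.353 m

h_f ≈ 1.35 m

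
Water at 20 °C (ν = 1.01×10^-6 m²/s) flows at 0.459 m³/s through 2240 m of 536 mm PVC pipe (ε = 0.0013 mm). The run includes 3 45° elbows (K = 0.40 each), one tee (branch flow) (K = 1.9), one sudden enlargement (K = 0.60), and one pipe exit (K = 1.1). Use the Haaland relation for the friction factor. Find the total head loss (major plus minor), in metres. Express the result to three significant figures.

H_L ≈ 11.1 m

V = 4Q/(πD²) = 2.034 m/s; V²/2g = 0.2109 m
Re = 1.08×10^6, ε/D = 2.43×10^-6 → f = 0.01148 (Haaland)
Major: h_f = f(L/D)·V²/2g = 0.01148·4179·0.2109 = 10.12 m
Minor: ΣK = 4.80; h_m = ΣK·V²/2g = 1.012 m
Total H_L = 10.12 + 1.012 = 11.13 m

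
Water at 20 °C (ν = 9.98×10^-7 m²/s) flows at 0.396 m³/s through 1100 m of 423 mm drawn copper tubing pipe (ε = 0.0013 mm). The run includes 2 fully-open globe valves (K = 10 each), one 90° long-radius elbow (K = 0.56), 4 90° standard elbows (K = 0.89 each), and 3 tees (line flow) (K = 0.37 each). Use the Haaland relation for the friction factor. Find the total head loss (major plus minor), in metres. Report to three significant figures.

H_L ≈ 22.1 m

V = 4Q/(πD²) = 2.818 m/s; V²/2g = 0.4047 m
Re = 1.19×10^6, ε/D = 3.07×10^-6 → f = 0.01130 (Haaland)
Major: h_f = f(L/D)·V²/2g = 0.01130·2600·0.4047 = 11.90 m
Minor: ΣK = 25.2; h_m = ΣK·V²/2g = 10.21 m
Total H_L = 11.90 + 10.21 = 22.11 m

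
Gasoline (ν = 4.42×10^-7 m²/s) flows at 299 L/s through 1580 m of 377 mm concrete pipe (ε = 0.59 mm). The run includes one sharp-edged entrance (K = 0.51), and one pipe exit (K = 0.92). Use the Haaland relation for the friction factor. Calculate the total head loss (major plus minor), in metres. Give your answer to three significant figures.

H_L ≈ 34.4 m

V = 4Q/(πD²) = 2.679 m/s; V²/2g = 0.3657 m
Re = 2.28×10^6, ε/D = 0.00156 → f = 0.02209 (Haaland)
Major: h_f = f(L/D)·V²/2g = 0.02209·4191·0.3657 = 33.86 m
Minor: ΣK = 1.43; h_m = ΣK·V²/2g = 0.5229 m
Total H_L = 33.86 + 0.5229 = 34.38 m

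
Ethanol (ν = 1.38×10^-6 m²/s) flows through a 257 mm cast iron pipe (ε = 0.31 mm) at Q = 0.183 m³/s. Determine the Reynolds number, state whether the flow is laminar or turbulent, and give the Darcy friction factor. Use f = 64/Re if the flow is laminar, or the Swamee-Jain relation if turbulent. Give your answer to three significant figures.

Re ≈ 6.57×10^5; turbulent; f ≈ 0.0211

V = 4Q/(πD²) = 3.528 m/s
Re = VD/ν = 3.528·0.257/1.38×10^-6 = 6.57×10^5
Re > 4000 → turbulent; ε/D = 0.00121
Swamee-Jain: f = 0.02107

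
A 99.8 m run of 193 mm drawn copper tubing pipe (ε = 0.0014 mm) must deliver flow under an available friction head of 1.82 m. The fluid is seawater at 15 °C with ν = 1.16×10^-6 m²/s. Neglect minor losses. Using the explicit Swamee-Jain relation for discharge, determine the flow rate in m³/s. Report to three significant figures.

Q ≈ 0.0650 m³/s

Swamee-Jain (Type II): Q = -0.965·√(gD⁵h_f/L)·ln[ε/(3.7D) + √(3.17ν²L/(gD³h_f))]
√(gD⁵h_f/L) = √(9.81·0.193⁵·1.82/99.8) = 0.006921
ε/(3.7D) = 1.96×10^-6; √(3.17ν²L/(gD³h_f)) = 5.76×10^-5
Q = -0.965·0.006921·ln(5.955×10^-5) = 0.06498 m³/s
Check: V = 2.22 m/s, Re = 3.70×10^5, f = 0.01393, h_f = 1.81 m ≈ 1.82 m ✓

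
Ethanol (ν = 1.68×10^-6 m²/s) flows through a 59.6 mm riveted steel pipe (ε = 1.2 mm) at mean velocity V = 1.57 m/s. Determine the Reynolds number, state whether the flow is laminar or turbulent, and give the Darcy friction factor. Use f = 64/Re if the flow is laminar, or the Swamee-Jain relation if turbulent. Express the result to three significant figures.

Re = VD/ν = 1.570·0.0596/1.68×10^-6 = 5.57×10^4
Re > 4000 → turbulent; ε/D = 0.0201
Swamee-Jain: f = 0.04981

Re ≈ 5.57×10^4; turbulent; f ≈ 0.0498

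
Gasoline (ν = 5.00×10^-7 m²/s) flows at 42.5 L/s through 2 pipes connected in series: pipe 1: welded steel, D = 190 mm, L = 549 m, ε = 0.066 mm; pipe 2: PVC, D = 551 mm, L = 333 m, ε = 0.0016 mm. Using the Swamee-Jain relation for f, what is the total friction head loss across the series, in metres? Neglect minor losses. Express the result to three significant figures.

H ≈ 5.51 m

Pipe 1: V = 1.499 m/s, Re = 5.70×10^5, ε/D = 3.47×10^-4, f = 0.01661, h_1 = f(L/D)V²/2g = 5.495 m
Pipe 2: V = 0.1782 m/s, Re = 1.96×10^5, ε/D = 2.90×10^-6, f = 0.01561, h_2 = f(L/D)V²/2g = 0.01528 m
Series → Q common, losses add: H = Σh = 5.510 m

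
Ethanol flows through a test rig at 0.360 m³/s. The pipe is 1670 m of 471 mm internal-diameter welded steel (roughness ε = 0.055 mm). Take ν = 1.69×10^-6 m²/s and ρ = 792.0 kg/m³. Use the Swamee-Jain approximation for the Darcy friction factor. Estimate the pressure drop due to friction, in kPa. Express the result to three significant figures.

V = 4Q/(πD²) = 4·0.360/(π·0.471²) = 2.066 m/s
Re = VD/ν = 2.066·0.471/1.69×10^-6 = 5.76×10^5 → turbulent
ε/D = 0.055/471 = 1.17×10^-4
Swamee-Jain: f = 0.01444
h_f = f(L/D)V²/(2g) = 0.01444·(1670/0.471)·2.066²/(2·9.81) = 11.14 m
Δp = ρg·h_f = 792.0·9.81·11.14 = 86.58 kPa

Δp ≈ 86.6 kPa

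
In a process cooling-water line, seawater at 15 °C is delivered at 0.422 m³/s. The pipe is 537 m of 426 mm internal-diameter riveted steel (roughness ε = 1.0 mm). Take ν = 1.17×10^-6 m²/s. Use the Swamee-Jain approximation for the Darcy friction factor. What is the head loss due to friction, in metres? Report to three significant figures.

V = 4Q/(πD²) = 4·0.422/(π·0.426²) = 2.961 m/s
Re = VD/ν = 2.961·0.426/1.17×10^-6 = 1.08×10^6 → turbulent
ε/D = 1.0/426 = 0.00235
Swamee-Jain: f = 0.02467
h_f = f(L/D)V²/(2g) = 0.02467·(537/0.426)·2.961²/(2·9.81) = 13.90 m

h_f ≈ 13.9 m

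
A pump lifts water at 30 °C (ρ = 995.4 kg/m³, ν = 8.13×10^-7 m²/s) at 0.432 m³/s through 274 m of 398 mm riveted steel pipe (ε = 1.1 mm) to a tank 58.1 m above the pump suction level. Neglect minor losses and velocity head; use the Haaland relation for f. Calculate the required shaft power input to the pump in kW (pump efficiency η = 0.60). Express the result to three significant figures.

V = 4Q/(πD²) = 3.472 m/s; Re = 1.70×10^6; ε/D = 0.00276; f = 0.02570
h_f = f(L/D)V²/2g = 10.87 m
Total head H = z + h_f = 58.1 + 10.87 = 68.97 m
P_hyd = ρgQH = 995.4·9.81·0.432·68.97 = 291.0 kW
P_shaft = P_hyd/η = 291.0/0.60 = 484.9 kW

P_shaft ≈ 485 kW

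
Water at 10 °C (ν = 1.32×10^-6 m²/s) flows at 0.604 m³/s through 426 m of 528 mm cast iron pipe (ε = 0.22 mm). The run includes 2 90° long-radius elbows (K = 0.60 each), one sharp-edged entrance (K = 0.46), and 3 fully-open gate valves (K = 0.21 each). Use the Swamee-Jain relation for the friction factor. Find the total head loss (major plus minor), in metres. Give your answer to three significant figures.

H_L ≈ 6.10 m

V = 4Q/(πD²) = 2.759 m/s; V²/2g = 0.3878 m
Re = 1.10×10^6, ε/D = 4.17×10^-4 → f = 0.01665 (Swamee-Jain)
Major: h_f = f(L/D)·V²/2g = 0.01665·806.8·0.3878 = 5.211 m
Minor: ΣK = 2.29; h_m = ΣK·V²/2g = 0.8882 m
Total H_L = 5.211 + 0.8882 = 6.100 m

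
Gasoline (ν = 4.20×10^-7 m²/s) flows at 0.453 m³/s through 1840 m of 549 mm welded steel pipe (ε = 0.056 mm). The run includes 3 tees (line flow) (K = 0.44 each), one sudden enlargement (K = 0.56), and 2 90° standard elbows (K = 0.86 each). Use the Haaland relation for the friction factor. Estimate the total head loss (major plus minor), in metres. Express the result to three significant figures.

H_L ≈ 8.58 m

V = 4Q/(πD²) = 1.914 m/s; V²/2g = 0.1867 m
Re = 2.50×10^6, ε/D = 1.02×10^-4 → f = 0.01264 (Haaland)
Major: h_f = f(L/D)·V²/2g = 0.01264·3352·0.1867 = 7.907 m
Minor: ΣK = 3.60; h_m = ΣK·V²/2g = 0.6719 m
Total H_L = 7.907 + 0.6719 = 8.579 m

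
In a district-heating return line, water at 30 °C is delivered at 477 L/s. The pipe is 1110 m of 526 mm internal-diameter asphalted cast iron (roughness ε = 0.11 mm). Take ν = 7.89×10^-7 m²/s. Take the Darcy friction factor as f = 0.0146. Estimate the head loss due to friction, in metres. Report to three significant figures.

V = 4Q/(πD²) = 4·0.477/(π·0.526²) = 2.195 m/s
h_f = f(L/D)V²/(2g) = 0.01460·(1110/0.526)·2.195²/(2·9.81) = 7.567 m

h_f ≈ 7.57 m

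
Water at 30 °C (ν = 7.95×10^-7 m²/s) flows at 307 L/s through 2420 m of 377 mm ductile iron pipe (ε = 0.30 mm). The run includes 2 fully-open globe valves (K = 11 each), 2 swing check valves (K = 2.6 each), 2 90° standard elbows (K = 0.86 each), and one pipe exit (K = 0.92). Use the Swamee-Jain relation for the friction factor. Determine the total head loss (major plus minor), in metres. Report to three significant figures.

H_L ≈ 58.4 m

V = 4Q/(πD²) = 2.750 m/s; V²/2g = 0.3855 m
Re = 1.30×10^6, ε/D = 7.96×10^-4 → f = 0.01895 (Swamee-Jain)
Major: h_f = f(L/D)·V²/2g = 0.01895·6419·0.3855 = 46.88 m
Minor: ΣK = 29.8; h_m = ΣK·V²/2g = 11.50 m
Total H_L = 46.88 + 11.50 = 58.39 m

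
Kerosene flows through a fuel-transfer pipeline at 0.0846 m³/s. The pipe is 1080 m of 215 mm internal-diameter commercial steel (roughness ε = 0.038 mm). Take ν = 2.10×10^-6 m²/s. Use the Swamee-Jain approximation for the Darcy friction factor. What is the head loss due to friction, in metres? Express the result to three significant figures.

V = 4Q/(πD²) = 4·0.0846/(π·0.215²) = 2.330 m/s
Re = VD/ν = 2.330·0.215/2.10×10^-6 = 2.39×10^5 → turbulent
ε/D = 0.038/215 = 1.77×10^-4
Swamee-Jain: f = 0.01658
h_f = f(L/D)V²/(2g) = 0.01658·(1080/0.215)·2.330²/(2·9.81) = 23.05 m

h_f ≈ 23.0 m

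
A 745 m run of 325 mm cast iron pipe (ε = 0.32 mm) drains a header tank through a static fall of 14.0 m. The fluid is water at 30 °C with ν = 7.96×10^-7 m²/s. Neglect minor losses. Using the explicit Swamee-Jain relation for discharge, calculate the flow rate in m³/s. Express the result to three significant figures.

Swamee-Jain (Type II): Q = -0.965·√(gD⁵h_f/L)·ln[ε/(3.7D) + √(3.17ν²L/(gD³h_f))]
√(gD⁵h_f/L) = √(9.81·0.325⁵·14.0/745) = 0.02585
ε/(3.7D) = 2.66×10^-4; √(3.17ν²L/(gD³h_f)) = 1.78×10^-5
Q = -0.965·0.02585·ln(2.839×10^-4) = 0.2038 m³/s
Check: V = 2.46 m/s, Re = 1.00×10^6, f = 0.01996, h_f = 14.1 m ≈ 14.0 m ✓

Q ≈ 0.204 m³/s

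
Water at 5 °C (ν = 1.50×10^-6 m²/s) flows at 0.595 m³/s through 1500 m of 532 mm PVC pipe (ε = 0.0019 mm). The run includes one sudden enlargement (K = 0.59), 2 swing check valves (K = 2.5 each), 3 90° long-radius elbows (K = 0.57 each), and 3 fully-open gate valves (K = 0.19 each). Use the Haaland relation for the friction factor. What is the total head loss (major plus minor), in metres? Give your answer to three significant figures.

H_L ≈ 15.0 m

V = 4Q/(πD²) = 2.677 m/s; V²/2g = 0.3652 m
Re = 9.49×10^5, ε/D = 3.57×10^-6 → f = 0.01175 (Haaland)
Major: h_f = f(L/D)·V²/2g = 0.01175·2820·0.3652 = 12.09 m
Minor: ΣK = 7.87; h_m = ΣK·V²/2g = 2.874 m
Total H_L = 12.09 + 2.874 = 14.97 m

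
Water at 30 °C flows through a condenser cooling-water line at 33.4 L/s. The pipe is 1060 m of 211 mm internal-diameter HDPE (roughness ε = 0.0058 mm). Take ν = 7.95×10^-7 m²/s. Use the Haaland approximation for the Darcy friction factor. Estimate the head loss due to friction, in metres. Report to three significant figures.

V = 4Q/(πD²) = 4·0.0334/(π·0.211²) = 0.9552 m/s
Re = VD/ν = 0.9552·0.211/7.95×10^-7 = 2.54×10^5 → turbulent
ε/D = 0.0058/211 = 2.75×10^-5
Haaland: f = 0.01501
h_f = f(L/D)V²/(2g) = 0.01501·(1060/0.211)·0.9552²/(2·9.81) = 3.508 m

h_f ≈ 3.51 m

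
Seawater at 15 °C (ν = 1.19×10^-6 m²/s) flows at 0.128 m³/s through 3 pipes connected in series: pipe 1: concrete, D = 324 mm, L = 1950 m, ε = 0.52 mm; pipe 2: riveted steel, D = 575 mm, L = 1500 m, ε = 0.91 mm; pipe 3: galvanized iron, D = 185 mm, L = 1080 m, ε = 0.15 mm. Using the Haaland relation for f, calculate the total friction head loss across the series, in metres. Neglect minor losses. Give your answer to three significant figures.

H ≈ 146 m

Pipe 1: V = 1.552 m/s, Re = 4.23×10^5, ε/D = 0.00160, f = 0.02259, h_1 = f(L/D)V²/2g = 16.71 m
Pipe 2: V = 0.4929 m/s, Re = 2.38×10^5, ε/D = 0.00158, f = 0.02285, h_2 = f(L/D)V²/2g = 0.7382 m
Pipe 3: V = 4.762 m/s, Re = 7.40×10^5, ε/D = 8.11×10^-4, f = 0.01912, h_3 = f(L/D)V²/2g = 129.0 m
Series → Q common, losses add: H = Σh = 146.5 m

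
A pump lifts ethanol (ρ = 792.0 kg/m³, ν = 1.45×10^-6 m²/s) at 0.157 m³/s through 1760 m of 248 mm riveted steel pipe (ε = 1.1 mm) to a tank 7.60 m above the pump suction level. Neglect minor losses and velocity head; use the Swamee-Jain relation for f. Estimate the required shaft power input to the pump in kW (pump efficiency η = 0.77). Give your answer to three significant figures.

V = 4Q/(πD²) = 3.250 m/s; Re = 5.56×10^5; ε/D = 0.00444; f = 0.02957
h_f = f(L/D)V²/2g = 113.0 m
Total head H = z + h_f = 7.60 + 113.0 = 120.6 m
P_hyd = ρgQH = 792.0·9.81·0.157·120.6 = 147.1 kW
P_shaft = P_hyd/η = 147.1/0.77 = 191.1 kW

P_shaft ≈ 191 kW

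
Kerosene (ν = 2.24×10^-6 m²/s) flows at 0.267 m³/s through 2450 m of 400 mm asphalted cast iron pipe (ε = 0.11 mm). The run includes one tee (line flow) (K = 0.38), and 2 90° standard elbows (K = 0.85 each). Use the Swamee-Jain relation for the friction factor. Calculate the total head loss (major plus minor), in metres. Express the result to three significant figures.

H_L ≈ 23.8 m

V = 4Q/(πD²) = 2.125 m/s; V²/2g = 0.2301 m
Re = 3.79×10^5, ε/D = 2.75×10^-4 → f = 0.01653 (Swamee-Jain)
Major: h_f = f(L/D)·V²/2g = 0.01653·6125·0.2301 = 23.29 m
Minor: ΣK = 2.08; h_m = ΣK·V²/2g = 0.4786 m
Total H_L = 23.29 + 0.4786 = 23.77 m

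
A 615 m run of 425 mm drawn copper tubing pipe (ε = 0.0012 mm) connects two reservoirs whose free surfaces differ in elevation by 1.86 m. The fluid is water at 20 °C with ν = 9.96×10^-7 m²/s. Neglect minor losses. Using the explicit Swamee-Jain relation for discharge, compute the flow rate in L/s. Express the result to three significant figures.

Swamee-Jain (Type II): Q = -0.965·√(gD⁵h_f/L)·ln[ε/(3.7D) + √(3.17ν²L/(gD³h_f))]
√(gD⁵h_f/L) = √(9.81·0.425⁵·1.86/615) = 0.02028
ε/(3.7D) = 7.63×10^-7; √(3.17ν²L/(gD³h_f)) = 3.72×10^-5
Q = -0.965·0.02028·ln(3.792×10^-5) = 0.1993 m³/s
Check: V = 1.40 m/s, Re = 5.99×10^5, f = 0.01273, h_f = 1.85 m ≈ 1.86 m ✓

Q ≈ 199 L/s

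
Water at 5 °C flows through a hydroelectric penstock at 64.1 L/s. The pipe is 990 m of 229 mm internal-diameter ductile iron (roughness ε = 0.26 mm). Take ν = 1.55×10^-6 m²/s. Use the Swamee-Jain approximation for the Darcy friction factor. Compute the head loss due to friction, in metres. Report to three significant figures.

h_f ≈ 11.5 m

V = 4Q/(πD²) = 4·0.0641/(π·0.229²) = 1.556 m/s
Re = VD/ν = 1.556·0.229/1.55×10^-6 = 2.30×10^5 → turbulent
ε/D = 0.26/229 = 0.00114
Swamee-Jain: f = 0.02155
h_f = f(L/D)V²/(2g) = 0.02155·(990/0.229)·1.556²/(2·9.81) = 11.50 m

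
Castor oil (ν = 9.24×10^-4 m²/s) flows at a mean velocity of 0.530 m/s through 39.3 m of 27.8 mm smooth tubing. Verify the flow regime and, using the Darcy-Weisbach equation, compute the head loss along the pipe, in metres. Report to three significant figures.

h_f ≈ 81.2 m

Re = VD/ν = 0.530·0.02780/9.24×10^-4 = 15.9 → laminar (Re < 2300)
f = 64/Re = 4.014
h_f = f(L/D)V²/(2g) = 4.014·(39.3/0.02780)·0.530²/(2·9.81) = 81.23 m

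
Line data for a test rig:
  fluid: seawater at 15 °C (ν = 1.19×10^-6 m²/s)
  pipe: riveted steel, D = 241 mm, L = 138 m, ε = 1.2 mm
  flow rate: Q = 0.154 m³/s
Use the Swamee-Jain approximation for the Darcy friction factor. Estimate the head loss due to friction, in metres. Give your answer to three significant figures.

h_f ≈ 10.2 m

V = 4Q/(πD²) = 4·0.154/(π·0.241²) = 3.376 m/s
Re = VD/ν = 3.376·0.241/1.19×10^-6 = 6.84×10^5 → turbulent
ε/D = 1.2/241 = 0.00498
Swamee-Jain: f = 0.03055
h_f = f(L/D)V²/(2g) = 0.03055·(138/0.241)·3.376²/(2·9.81) = 10.16 m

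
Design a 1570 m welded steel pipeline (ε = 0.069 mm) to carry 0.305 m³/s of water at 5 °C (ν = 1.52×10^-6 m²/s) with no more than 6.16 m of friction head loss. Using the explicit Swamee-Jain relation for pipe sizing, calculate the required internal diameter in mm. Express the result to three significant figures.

D ≈ 499 mm

Swamee-Jain (Type III): D = 0.66·[ε^1.25·(LQ²/(gh_f))^4.75 + ν·Q^9.4·(L/(gh_f))^5.2]^0.04
LQ²/(gh_f) = 2.417; L/(gh_f) = 25.98
Term 1 = ε^1.25·(…)^4.75 = 4.16×10^-4; Term 2 = ν·Q^9.4·(…)^5.2 = 4.90×10^-4
D = 0.66·(4.16×10^-4 + 4.90×10^-4)^0.04 = 0.4987 m = 499 mm
Check: V = 1.56 m/s, Re = 5.12×10^5, f = 0.01486, h_f = 5.81 m ≈ 6.16 m ✓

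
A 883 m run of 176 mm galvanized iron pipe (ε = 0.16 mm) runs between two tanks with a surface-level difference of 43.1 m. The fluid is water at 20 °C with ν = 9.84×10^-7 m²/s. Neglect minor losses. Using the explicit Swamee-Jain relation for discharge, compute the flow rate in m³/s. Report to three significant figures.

Q ≈ 0.0710 m³/s

Swamee-Jain (Type II): Q = -0.965·√(gD⁵h_f/L)·ln[ε/(3.7D) + √(3.17ν²L/(gD³h_f))]
√(gD⁵h_f/L) = √(9.81·0.176⁵·43.1/883) = 0.008992
ε/(3.7D) = 2.46×10^-4; √(3.17ν²L/(gD³h_f)) = 3.43×10^-5
Q = -0.965·0.008992·ln(2.800×10^-4) = 0.07099 m³/s
Check: V = 2.92 m/s, Re = 5.22×10^5, f = 0.01992, h_f = 43.4 m ≈ 43.1 m ✓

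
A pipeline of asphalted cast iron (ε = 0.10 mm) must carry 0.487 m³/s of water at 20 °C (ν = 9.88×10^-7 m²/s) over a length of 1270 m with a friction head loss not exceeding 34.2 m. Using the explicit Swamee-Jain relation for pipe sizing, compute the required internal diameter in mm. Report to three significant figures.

D ≈ 411 mm

Swamee-Jain (Type III): D = 0.66·[ε^1.25·(LQ²/(gh_f))^4.75 + ν·Q^9.4·(L/(gh_f))^5.2]^0.04
LQ²/(gh_f) = 0.8978; L/(gh_f) = 3.785
Term 1 = ε^1.25·(…)^4.75 = 5.99×10^-6; Term 2 = ν·Q^9.4·(…)^5.2 = 1.16×10^-6
D = 0.66·(5.99×10^-6 + 1.16×10^-6)^0.04 = 0.4109 m = 411 mm
Check: V = 3.67 m/s, Re = 1.53×10^6, f = 0.01495, h_f = 31.8 m ≈ 34.2 m ✓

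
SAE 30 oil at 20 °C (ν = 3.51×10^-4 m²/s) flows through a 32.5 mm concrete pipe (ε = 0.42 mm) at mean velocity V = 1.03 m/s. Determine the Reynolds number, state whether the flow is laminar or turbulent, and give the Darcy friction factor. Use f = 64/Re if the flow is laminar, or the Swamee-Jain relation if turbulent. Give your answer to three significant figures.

Re ≈ 95.4; laminar; f = 64/Re ≈ 0.671

Re = VD/ν = 1.030·0.0325/3.51×10^-4 = 95.4
Re < 2300 → laminar → f = 64/Re = 0.6711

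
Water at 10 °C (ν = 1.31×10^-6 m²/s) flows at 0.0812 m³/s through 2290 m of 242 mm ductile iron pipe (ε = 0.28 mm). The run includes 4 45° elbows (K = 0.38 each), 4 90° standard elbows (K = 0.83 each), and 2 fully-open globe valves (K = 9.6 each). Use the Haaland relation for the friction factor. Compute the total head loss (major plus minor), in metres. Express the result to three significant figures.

H_L ≈ 35.5 m

V = 4Q/(πD²) = 1.765 m/s; V²/2g = 0.1588 m
Re = 3.26×10^5, ε/D = 0.00116 → f = 0.02110 (Haaland)
Major: h_f = f(L/D)·V²/2g = 0.02110·9463·0.1588 = 31.72 m
Minor: ΣK = 24.0; h_m = ΣK·V²/2g = 3.819 m
Total H_L = 31.72 + 3.819 = 35.54 m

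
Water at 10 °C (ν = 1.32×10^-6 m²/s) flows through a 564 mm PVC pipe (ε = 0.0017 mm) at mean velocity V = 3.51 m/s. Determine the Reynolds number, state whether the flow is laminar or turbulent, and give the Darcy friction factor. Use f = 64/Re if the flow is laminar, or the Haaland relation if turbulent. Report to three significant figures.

Re = VD/ν = 3.510·0.564/1.32×10^-6 = 1.50×10^6
Re > 4000 → turbulent; ε/D = 3.01×10^-6
Haaland: f = 0.01090

Re ≈ 1.50×10^6; turbulent; f ≈ 0.0109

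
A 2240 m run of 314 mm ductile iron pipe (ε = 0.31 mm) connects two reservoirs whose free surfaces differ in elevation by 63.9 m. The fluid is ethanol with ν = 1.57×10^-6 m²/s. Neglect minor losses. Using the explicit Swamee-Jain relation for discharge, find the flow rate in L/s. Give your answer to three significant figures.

Q ≈ 229 L/s

Swamee-Jain (Type II): Q = -0.965·√(gD⁵h_f/L)·ln[ε/(3.7D) + √(3.17ν²L/(gD³h_f))]
√(gD⁵h_f/L) = √(9.81·0.314⁵·63.9/2240) = 0.02923
ε/(3.7D) = 2.67×10^-4; √(3.17ν²L/(gD³h_f)) = 3.00×10^-5
Q = -0.965·0.02923·ln(2.969×10^-4) = 0.2291 m³/s
Check: V = 2.96 m/s, Re = 5.92×10^5, f = 0.02020, h_f = 64.3 m ≈ 63.9 m ✓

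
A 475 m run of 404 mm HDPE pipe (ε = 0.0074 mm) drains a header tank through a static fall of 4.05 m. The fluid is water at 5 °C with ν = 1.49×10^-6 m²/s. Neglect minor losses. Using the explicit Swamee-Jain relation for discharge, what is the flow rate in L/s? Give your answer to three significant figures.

Q ≈ 293 L/s

Swamee-Jain (Type II): Q = -0.965·√(gD⁵h_f/L)·ln[ε/(3.7D) + √(3.17ν²L/(gD³h_f))]
√(gD⁵h_f/L) = √(9.81·0.404⁵·4.05/475) = 0.03000
ε/(3.7D) = 4.95×10^-6; √(3.17ν²L/(gD³h_f)) = 3.57×10^-5
Q = -0.965·0.03000·ln(4.067×10^-5) = 0.2927 m³/s
Check: V = 2.28 m/s, Re = 6.19×10^5, f = 0.01293, h_f = 4.04 m ≈ 4.05 m ✓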